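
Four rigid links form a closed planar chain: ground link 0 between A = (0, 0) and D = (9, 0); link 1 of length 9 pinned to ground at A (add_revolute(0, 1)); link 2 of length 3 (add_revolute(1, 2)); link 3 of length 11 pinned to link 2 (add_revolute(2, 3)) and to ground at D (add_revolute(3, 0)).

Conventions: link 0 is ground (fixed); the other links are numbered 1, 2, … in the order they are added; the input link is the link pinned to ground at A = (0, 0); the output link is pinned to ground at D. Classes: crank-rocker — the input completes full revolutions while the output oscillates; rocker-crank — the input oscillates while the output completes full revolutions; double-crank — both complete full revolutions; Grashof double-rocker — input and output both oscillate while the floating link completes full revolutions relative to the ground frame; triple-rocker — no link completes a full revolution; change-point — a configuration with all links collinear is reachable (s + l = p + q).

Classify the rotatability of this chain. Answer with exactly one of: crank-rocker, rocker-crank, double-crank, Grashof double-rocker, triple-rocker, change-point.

lengths: ground=9, input=9, coupler=3, output=11
sorted: s=3 (shortest), l=11 (longest), p+q=18
s + l = 14 vs p + q = 18
s + l < p + q (Grashof) with shortest = coupler link → Grashof double-rocker

Grashof double-rocker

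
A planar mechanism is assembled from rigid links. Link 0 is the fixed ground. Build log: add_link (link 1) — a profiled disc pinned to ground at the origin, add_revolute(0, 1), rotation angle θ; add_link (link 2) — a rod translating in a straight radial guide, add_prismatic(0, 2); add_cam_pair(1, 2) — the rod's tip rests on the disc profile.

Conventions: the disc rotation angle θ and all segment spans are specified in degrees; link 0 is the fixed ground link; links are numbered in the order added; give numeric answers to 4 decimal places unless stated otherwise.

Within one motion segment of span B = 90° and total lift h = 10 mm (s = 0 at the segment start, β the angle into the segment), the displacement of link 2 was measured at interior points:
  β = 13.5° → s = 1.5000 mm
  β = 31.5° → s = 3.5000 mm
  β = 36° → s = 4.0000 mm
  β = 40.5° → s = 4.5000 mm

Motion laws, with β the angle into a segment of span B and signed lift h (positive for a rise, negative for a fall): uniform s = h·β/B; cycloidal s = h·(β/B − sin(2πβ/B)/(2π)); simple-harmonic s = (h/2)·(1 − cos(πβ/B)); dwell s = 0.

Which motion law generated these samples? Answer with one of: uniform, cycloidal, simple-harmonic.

candidates at β/B = r: uniform s = h·r (linear in β); cycloidal s = h·(r − sin(2πr)/(2π)); simple-harmonic s = (h/2)(1 − cos(πr))
β=13.5°: printed 1.5000 | uniform 1.5000, cycloidal 0.2124, simple-harmonic 0.5450
β=31.5°: printed 3.5000 | uniform 3.5000, cycloidal 2.2124, simple-harmonic 2.7300
β=36°: printed 4.0000 | uniform 4.0000, cycloidal 3.0645, simple-harmonic 3.4549
β=40.5°: printed 4.5000 | uniform 4.5000, cycloidal 4.0082, simple-harmonic 4.2178
only one law matches every sample → uniform

uniform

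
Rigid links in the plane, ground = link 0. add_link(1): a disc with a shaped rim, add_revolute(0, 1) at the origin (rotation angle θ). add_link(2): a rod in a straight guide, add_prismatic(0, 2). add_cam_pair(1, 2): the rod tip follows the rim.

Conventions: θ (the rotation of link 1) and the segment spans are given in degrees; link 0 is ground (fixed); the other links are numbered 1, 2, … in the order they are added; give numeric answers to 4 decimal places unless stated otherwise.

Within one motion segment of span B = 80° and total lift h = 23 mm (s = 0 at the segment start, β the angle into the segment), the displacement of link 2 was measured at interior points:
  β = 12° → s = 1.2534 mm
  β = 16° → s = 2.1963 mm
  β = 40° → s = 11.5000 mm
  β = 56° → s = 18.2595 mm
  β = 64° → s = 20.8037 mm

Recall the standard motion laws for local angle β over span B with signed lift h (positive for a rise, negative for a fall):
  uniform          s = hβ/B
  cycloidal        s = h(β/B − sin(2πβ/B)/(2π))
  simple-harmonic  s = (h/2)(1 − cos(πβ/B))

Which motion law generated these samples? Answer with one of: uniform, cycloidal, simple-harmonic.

candidates at β/B = r: uniform s = h·r (linear in β); cycloidal s = h·(r − sin(2πr)/(2π)); simple-harmonic s = (h/2)(1 − cos(πr))
β=12°: printed 1.2534 | uniform 3.4500, cycloidal 0.4885, simple-harmonic 1.2534
β=16°: printed 2.1963 | uniform 4.6000, cycloidal 1.1186, simple-harmonic 2.1963
β=40°: printed 11.5000 | uniform 11.5000, cycloidal 11.5000, simple-harmonic 11.5000
β=56°: printed 18.2595 | uniform 16.1000, cycloidal 19.5814, simple-harmonic 18.2595
β=64°: printed 20.8037 | uniform 18.4000, cycloidal 21.8814, simple-harmonic 20.8037
only one law matches every sample → simple-harmonic

simple-harmonic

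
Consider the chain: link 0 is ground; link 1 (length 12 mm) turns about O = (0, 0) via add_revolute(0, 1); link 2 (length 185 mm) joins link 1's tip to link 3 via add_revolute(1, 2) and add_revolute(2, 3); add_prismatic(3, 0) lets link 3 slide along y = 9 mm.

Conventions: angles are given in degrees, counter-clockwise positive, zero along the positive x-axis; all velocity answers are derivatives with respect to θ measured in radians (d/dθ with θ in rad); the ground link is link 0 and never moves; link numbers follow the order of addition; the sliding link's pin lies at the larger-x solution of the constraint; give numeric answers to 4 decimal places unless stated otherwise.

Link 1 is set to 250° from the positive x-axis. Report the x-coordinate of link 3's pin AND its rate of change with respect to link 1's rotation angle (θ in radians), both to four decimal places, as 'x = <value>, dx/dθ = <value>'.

geometry: r = 12 mm, L = 185 mm, e = 9 mm
crank pin P = (r cos θ, r sin θ) = (-4.104242, -11.276311)
h = r sin θ − e = -11.276311 − 9 = -20.276311
x = r cos θ + √(L² − h²) = -4.104242 + 183.885484 = 179.781242
dx/dθ = −r sin θ − h·r cos θ/√(L² − h²) (θ in radians; h = -20.276311) = 10.823753

x = 179.7812, dx/dθ = 10.8238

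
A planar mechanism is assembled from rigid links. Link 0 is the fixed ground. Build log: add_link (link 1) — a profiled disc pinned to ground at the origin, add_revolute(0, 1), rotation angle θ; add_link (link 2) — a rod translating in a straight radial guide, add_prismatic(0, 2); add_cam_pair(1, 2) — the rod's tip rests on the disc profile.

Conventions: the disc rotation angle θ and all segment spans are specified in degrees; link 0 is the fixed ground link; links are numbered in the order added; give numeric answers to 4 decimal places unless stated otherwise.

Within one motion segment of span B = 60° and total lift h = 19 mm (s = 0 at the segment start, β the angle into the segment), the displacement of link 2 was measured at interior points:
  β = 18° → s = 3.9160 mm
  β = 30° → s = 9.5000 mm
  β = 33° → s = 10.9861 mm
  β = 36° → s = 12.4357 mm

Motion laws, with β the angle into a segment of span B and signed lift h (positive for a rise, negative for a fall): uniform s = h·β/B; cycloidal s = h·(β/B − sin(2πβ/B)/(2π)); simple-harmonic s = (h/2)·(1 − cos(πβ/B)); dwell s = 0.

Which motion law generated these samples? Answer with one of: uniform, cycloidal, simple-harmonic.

candidates at β/B = r: uniform s = h·r (linear in β); cycloidal s = h·(r − sin(2πr)/(2π)); simple-harmonic s = (h/2)(1 − cos(πr))
β=18°: printed 3.9160 | uniform 5.7000, cycloidal 2.8241, simple-harmonic 3.9160
β=30°: printed 9.5000 | uniform 9.5000, cycloidal 9.5000, simple-harmonic 9.5000
β=33°: printed 10.9861 | uniform 10.4500, cycloidal 11.3845, simple-harmonic 10.9861
β=36°: printed 12.4357 | uniform 11.4000, cycloidal 13.1774, simple-harmonic 12.4357
only one law matches every sample → simple-harmonic

simple-harmonic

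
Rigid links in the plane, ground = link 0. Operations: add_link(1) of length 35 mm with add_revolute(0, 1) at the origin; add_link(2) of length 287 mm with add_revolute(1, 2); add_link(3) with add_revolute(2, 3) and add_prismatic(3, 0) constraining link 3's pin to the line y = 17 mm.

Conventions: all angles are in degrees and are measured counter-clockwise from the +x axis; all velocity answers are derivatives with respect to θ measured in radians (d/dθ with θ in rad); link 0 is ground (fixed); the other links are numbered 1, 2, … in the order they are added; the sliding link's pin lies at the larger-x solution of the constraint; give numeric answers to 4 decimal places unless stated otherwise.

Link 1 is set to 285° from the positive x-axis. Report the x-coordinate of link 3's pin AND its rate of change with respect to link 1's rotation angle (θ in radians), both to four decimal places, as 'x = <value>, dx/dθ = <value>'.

geometry: r = 35 mm, L = 287 mm, e = 17 mm
crank pin P = (r cos θ, r sin θ) = (9.058667, -33.807404)
h = r sin θ − e = -33.807404 − 17 = -50.807404
x = r cos θ + √(L² − h²) = 9.058667 + 282.467003 = 291.525669
dx/dθ = −r sin θ − h·r cos θ/√(L² − h²) (θ in radians; h = -50.807404) = 35.436788

x = 291.5257, dx/dθ = 35.4368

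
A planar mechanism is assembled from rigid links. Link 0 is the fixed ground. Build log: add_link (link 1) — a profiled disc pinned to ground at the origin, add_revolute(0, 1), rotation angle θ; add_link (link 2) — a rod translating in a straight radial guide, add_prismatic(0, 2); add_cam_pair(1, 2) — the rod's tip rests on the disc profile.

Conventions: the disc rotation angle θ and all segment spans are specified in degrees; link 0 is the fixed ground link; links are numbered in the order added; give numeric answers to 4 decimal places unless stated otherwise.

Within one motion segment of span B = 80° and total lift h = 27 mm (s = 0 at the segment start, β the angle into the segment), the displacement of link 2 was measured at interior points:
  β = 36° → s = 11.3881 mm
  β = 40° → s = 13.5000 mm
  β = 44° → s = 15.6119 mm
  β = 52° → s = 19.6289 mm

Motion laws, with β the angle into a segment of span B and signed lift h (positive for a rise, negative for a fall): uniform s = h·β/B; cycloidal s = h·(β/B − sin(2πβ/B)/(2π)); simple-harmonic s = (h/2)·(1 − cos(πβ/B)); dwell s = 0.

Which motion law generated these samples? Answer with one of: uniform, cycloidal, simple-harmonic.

candidates at β/B = r: uniform s = h·r (linear in β); cycloidal s = h·(r − sin(2πr)/(2π)); simple-harmonic s = (h/2)(1 − cos(πr))
β=36°: printed 11.3881 | uniform 12.1500, cycloidal 10.8221, simple-harmonic 11.3881
β=40°: printed 13.5000 | uniform 13.5000, cycloidal 13.5000, simple-harmonic 13.5000
β=44°: printed 15.6119 | uniform 14.8500, cycloidal 16.1779, simple-harmonic 15.6119
β=52°: printed 19.6289 | uniform 17.5500, cycloidal 21.0265, simple-harmonic 19.6289
only one law matches every sample → simple-harmonic

simple-harmonic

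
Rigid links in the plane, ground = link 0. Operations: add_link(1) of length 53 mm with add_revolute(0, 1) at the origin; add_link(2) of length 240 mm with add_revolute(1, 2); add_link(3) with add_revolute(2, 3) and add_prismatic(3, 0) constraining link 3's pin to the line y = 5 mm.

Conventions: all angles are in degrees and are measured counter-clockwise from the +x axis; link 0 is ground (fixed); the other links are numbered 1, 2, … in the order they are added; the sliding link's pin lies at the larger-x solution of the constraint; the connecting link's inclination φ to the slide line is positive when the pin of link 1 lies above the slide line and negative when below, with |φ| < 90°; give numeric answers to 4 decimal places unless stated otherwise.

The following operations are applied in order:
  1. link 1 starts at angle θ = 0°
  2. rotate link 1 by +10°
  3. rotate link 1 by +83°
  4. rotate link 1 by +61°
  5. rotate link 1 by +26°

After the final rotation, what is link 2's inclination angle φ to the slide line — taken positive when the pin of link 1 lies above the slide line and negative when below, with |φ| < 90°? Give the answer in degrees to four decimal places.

geometry: r = 53 mm, L = 240 mm, e = 5 mm; θ starts at 0°
rotate link 1 by +10°: θ ← 0° +10° = 10°
rotate link 1 by +83°: θ ← 10° +83° = 93°
rotate link 1 by +61°: θ ← 93° +61° = 154°
rotate link 1 by +26°: θ ← 154° +26° = 180°
h = r sin θ − e = 0.000000 − 5 = -5.000000
sin φ = h / L = -5.000000 / 240 = -0.02083333
φ = arcsin(-0.02083333) = -1.193748°

-1.1937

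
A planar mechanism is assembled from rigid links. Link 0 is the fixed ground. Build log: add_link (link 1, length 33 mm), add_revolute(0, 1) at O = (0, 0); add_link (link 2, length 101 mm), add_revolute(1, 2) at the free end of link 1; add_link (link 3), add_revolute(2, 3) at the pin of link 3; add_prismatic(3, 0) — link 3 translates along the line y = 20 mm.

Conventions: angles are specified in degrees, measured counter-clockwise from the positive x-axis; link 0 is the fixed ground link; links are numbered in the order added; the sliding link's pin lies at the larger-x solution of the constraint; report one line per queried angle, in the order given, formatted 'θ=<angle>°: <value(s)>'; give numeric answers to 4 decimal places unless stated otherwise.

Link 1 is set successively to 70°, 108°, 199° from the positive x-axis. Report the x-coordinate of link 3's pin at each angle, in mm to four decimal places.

geometry: r = 33 mm, L = 101 mm, e = 20 mm
θ=70°: crank pin P = (r cos θ, r sin θ) = (11.286665, 31.009856)
θ=70°: h = r sin θ − e = 31.009856 − 20 = 11.009856
θ=70°: x = r cos θ + √(L² − h²) = 11.286665 + 100.398123 = 111.684788
θ=108°: crank pin P = (r cos θ, r sin θ) = (-10.197561, 31.384865)
θ=108°: h = r sin θ − e = 31.384865 − 20 = 11.384865
θ=108°: x = r cos θ + √(L² − h²) = -10.197561 + 100.356290 = 90.158729
θ=199°: crank pin P = (r cos θ, r sin θ) = (-31.202113, -10.743749)
θ=199°: h = r sin θ − e = -10.743749 − 20 = -30.743749
θ=199°: x = r cos θ + √(L² − h²) = -31.202113 + 96.207182 = 65.005069

θ=70°: 111.6848
θ=108°: 90.1587
θ=199°: 65.0051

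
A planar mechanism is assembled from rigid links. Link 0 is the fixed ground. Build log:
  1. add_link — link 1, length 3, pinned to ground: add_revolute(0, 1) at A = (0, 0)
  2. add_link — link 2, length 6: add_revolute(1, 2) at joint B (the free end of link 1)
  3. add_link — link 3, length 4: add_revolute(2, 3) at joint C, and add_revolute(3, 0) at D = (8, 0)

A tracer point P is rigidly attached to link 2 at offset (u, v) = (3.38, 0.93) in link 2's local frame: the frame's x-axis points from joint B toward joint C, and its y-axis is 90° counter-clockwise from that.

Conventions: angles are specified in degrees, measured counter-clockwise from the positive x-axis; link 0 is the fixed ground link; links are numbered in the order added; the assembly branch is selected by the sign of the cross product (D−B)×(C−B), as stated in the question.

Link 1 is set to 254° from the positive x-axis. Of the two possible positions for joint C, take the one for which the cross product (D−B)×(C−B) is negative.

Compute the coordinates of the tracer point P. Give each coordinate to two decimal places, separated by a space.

A=(0,0), D=(8.00,0)
B = A + 3.00·(cos254°, sin254°) = (-0.8269, -2.8838)
|BD| = 9.2860
circle(B,6.00) ∩ circle(D,4.00): a=5.7199, h=1.8118
  candidates: C₊=(4.0475,0.6148) cross=16.825; C₋=(5.1728,-2.8297) cross=-16.825
  branch - wants cross < 0 → take C=(5.1728,-2.8297) (cross=-16.825)
ex = (C−B)/|BC| = (1.0000,0.0090); ey = (-0.0090,1.0000)
P = B + 3.38·ex + 0.93·ey = (2.5446,-1.9234)

2.54 -1.92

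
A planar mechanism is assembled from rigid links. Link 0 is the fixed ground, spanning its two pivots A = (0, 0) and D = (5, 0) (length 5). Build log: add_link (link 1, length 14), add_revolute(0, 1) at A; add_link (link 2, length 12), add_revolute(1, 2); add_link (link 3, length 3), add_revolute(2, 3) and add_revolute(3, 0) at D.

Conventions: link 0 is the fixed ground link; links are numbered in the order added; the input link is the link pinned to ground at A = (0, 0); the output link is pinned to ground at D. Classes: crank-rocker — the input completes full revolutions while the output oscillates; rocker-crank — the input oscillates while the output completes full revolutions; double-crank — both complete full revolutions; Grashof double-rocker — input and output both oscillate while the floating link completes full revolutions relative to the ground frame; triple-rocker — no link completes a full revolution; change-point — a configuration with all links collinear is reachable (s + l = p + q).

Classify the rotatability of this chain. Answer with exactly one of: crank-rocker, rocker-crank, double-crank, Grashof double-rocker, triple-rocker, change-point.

lengths: ground=5, input=14, coupler=12, output=3
sorted: s=3 (shortest), l=14 (longest), p+q=17
s + l = 17 vs p + q = 17
s + l = p + q → change-point (collinear configuration reachable)

change-point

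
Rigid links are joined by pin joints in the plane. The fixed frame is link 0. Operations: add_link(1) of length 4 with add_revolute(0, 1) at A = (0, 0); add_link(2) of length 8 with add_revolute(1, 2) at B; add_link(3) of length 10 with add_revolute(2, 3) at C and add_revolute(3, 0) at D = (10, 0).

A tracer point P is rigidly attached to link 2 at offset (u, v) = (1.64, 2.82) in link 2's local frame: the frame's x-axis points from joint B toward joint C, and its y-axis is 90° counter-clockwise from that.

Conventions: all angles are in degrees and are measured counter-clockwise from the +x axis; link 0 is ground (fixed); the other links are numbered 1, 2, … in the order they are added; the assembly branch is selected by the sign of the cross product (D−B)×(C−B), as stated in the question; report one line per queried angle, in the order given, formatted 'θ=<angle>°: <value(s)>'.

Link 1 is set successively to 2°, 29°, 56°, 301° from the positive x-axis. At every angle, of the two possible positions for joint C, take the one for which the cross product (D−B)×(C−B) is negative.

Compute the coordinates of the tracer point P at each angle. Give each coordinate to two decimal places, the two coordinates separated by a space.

A=(0,0), D=(10.00,0)
θ=2°: B = A + 4.00·(cos2°, sin2°) = (3.9976, 0.1396)
θ=2°: |BD| = 6.0041
θ=2°: circle(B,8.00) ∩ circle(D,10.00): a=0.0041, h=8.0000
θ=2°:   candidates: C₊=(4.1876,8.1373) cross=48.032; C₋=(3.8156,-7.8583) cross=-48.032
θ=2°:   branch - wants cross < 0 → take C=(3.8156,-7.8583) (cross=-48.032)
θ=2°: ex = (C−B)/|BC| = (-0.0227,-0.9997); ey = (0.9997,-0.0227)
θ=2°: P = B + 1.64·ex + 2.82·ey = (6.7795,-1.5641)
θ=29°: B = A + 4.00·(cos29°, sin29°) = (3.4985, 1.9392)
θ=29°: |BD| = 6.7846
θ=29°: circle(B,8.00) ∩ circle(D,10.00): a=0.7392, h=7.9658
θ=29°:   candidates: C₊=(6.4837,9.3614) cross=54.044; C₋=(1.9300,-5.9055) cross=-54.044
θ=29°:   branch - wants cross < 0 → take C=(1.9300,-5.9055) (cross=-54.044)
θ=29°: ex = (C−B)/|BC| = (-0.1961,-0.9806); ey = (0.9806,-0.1961)
θ=29°: P = B + 1.64·ex + 2.82·ey = (5.9422,-0.2218)
θ=56°: B = A + 4.00·(cos56°, sin56°) = (2.2368, 3.3162)
θ=56°: |BD| = 8.4418
θ=56°: circle(B,8.00) ∩ circle(D,10.00): a=2.0887, h=7.7225
θ=56°:   candidates: C₊=(7.1911,9.5974) cross=65.192; C₋=(1.1240,-4.6061) cross=-65.192
θ=56°:   branch - wants cross < 0 → take C=(1.1240,-4.6061) (cross=-65.192)
θ=56°: ex = (C−B)/|BC| = (-0.1391,-0.9903); ey = (0.9903,-0.1391)
θ=56°: P = B + 1.64·ex + 2.82·ey = (4.8012,1.2998)
θ=301°: B = A + 4.00·(cos301°, sin301°) = (2.0602, -3.4287)
θ=301°: |BD| = 8.6485
θ=301°: circle(B,8.00) ∩ circle(D,10.00): a=2.2430, h=7.6791
θ=301°:   candidates: C₊=(1.0750,4.5104) cross=66.413; C₋=(7.1637,-9.5893) cross=-66.413
θ=301°:   branch - wants cross < 0 → take C=(7.1637,-9.5893) (cross=-66.413)
θ=301°: ex = (C−B)/|BC| = (0.6379,-0.7701); ey = (0.7701,0.6379)
θ=301°: P = B + 1.64·ex + 2.82·ey = (5.2780,-2.8926)

θ=2°: 6.78 -1.56
θ=29°: 5.94 -0.22
θ=56°: 4.80 1.30
θ=301°: 5.28 -2.89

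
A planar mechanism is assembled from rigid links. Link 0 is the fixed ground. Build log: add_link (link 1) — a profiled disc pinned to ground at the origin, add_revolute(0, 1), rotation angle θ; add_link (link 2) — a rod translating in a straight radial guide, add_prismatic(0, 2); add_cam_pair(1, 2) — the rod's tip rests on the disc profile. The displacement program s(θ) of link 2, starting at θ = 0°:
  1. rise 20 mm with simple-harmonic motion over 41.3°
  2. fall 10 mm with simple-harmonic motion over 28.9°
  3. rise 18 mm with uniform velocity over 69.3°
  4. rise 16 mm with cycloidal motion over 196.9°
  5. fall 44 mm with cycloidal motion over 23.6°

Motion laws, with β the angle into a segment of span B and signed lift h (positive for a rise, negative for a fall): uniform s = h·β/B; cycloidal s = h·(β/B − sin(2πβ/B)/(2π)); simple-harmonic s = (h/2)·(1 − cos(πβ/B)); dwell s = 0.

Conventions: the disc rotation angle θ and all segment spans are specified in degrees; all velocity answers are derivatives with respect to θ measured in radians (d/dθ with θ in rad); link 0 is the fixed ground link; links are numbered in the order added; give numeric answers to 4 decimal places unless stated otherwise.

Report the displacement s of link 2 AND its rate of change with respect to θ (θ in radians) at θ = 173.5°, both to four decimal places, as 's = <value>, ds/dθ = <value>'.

seg 1 [0°–41.3°] simple-harmonic, h=20: full span → s += 20 → s = 20.0000
seg 2 [41.3°–70.2°] simple-harmonic, h=-10: full span → s += -10 → s = 10.0000
seg 3 [70.2°–139.5°] uniform, h=18: full span → s += 18 → s = 28.0000
seg 4 [139.5°–336.4°] cycloidal, h=16: θ=173.5° here. β=34, B=196.9. 16·(0.1727 − sin(2π·0.1727)/(2π)) = 0.5110 → s = 28.5110
velocity in seg [139.5°–336.4°] (cycloidal), θ in radians: β = 34° = 0.5934 rad, B = 196.9° = 3.4366 rad; ds/dθ = (h/B)(1 − cos(2πβ/B)) = (16/3.4366)(1 − cos(2π·0.1727)) = 2.481791 mm/rad

s = 28.5110, ds/dθ = 2.4818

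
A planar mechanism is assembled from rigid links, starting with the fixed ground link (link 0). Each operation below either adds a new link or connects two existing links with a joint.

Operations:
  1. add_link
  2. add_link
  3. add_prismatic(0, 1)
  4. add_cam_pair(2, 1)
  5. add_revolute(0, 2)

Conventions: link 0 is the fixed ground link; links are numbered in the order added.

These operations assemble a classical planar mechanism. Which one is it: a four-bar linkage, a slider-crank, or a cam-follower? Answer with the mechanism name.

links: 3 (incl. ground); joints: 1 revolute, 1 prismatic, 1 higher (cam) pair, forming one closed loop
3 links, revolute + prismatic + higher pair in one loop → cam-follower

cam-follower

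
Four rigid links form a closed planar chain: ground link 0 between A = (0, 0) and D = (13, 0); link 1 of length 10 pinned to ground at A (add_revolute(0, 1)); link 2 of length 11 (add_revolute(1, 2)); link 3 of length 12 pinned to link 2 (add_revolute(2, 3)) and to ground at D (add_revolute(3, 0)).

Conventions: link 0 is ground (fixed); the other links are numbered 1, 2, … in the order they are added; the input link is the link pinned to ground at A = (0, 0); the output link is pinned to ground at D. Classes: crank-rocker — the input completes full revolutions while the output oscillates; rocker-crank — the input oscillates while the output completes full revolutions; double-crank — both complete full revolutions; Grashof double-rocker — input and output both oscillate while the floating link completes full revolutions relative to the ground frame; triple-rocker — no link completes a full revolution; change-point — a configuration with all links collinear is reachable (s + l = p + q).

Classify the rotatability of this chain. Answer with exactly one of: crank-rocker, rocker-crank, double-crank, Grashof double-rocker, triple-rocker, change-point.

lengths: ground=13, input=10, coupler=11, output=12
sorted: s=10 (shortest), l=13 (longest), p+q=23
s + l = 23 vs p + q = 23
s + l = p + q → change-point (collinear configuration reachable)

change-point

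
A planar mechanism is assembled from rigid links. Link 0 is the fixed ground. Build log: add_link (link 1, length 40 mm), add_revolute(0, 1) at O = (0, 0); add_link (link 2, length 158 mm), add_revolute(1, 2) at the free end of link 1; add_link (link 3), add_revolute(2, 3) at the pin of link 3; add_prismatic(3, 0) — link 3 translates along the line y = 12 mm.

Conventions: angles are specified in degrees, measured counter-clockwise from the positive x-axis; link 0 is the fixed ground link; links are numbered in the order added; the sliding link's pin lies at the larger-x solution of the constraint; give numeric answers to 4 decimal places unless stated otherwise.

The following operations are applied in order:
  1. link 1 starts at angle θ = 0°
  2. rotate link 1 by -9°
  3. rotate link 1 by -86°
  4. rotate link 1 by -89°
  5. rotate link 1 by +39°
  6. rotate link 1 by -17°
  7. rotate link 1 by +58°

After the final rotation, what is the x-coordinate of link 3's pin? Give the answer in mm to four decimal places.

geometry: r = 40 mm, L = 158 mm, e = 12 mm; θ starts at 0°
rotate link 1 by -9°: θ ← 0° -9° = -9°
rotate link 1 by -86°: θ ← -9° -86° = -95°
rotate link 1 by -89°: θ ← -95° -89° = -184°
rotate link 1 by +39°: θ ← -184° +39° = -145°
rotate link 1 by -17°: θ ← -145° -17° = -162°
rotate link 1 by +58°: θ ← -162° +58° = -104°
crank pin P = (r cos θ, r sin θ) = (-9.676876, -38.811829)
h = r sin θ − e = -38.811829 − 12 = -50.811829
x = r cos θ + √(L² − h²) = -9.676876 + 149.606678 = 139.929802

139.9298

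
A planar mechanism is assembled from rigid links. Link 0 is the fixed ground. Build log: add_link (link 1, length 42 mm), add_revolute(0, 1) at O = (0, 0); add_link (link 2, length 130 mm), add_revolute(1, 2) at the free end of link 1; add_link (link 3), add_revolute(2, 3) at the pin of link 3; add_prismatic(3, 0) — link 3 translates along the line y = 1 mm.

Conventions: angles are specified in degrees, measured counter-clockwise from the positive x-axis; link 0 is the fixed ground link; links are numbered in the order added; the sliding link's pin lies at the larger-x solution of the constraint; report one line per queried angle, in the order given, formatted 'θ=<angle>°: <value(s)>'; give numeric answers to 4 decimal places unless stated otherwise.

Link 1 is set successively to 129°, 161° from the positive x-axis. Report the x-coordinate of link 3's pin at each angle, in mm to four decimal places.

geometry: r = 42 mm, L = 130 mm, e = 1 mm
θ=129°: crank pin P = (r cos θ, r sin θ) = (-26.431456, 32.640130)
θ=129°: h = r sin θ − e = 32.640130 − 1 = 31.640130
θ=129°: x = r cos θ + √(L² − h²) = -26.431456 + 126.090849 = 99.659392
θ=161°: crank pin P = (r cos θ, r sin θ) = (-39.711780, 13.673862)
θ=161°: h = r sin θ − e = 13.673862 − 1 = 12.673862
θ=161°: x = r cos θ + √(L² − h²) = -39.711780 + 129.380730 = 89.668949

θ=129°: 99.6594
θ=161°: 89.6689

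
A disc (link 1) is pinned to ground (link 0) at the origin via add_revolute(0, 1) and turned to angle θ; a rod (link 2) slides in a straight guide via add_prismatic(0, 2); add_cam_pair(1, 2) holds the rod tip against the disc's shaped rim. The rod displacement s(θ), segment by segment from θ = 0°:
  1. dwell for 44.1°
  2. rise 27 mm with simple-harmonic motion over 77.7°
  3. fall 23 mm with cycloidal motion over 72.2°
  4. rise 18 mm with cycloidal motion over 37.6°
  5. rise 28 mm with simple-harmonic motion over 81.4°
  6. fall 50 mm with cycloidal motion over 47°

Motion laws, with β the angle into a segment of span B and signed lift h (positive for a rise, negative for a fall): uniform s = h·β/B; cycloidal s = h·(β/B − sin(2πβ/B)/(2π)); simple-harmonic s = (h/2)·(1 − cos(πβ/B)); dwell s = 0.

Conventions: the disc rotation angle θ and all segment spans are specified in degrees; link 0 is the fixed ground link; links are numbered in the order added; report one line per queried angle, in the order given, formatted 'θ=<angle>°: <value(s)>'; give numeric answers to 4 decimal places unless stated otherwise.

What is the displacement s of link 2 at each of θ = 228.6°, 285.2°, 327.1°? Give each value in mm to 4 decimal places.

segment 1 (0° to 44.1°, dwell): s unchanged at 0.0000
segment 2 (44.1° to 121.8°, simple-harmonic, h = 27) is passed completely: s = 0.0000 + (27) = 27.0000
segment 3 (121.8° to 194°, cycloidal, h = -23) is passed completely: s = 27.0000 + (-23) = 4.0000
θ = 228.6° falls in segment 4 (194° to 231.6°, cycloidal, h = 18): β = 228.6 − 194 = 34.6°, B = 37.6°; Δs = 18·(0.9202 − sin(2π·0.9202)/(2π)) = 17.9406; s = 4.0000 + 17.9406 = 21.9406
segment 4 (194° to 231.6°, cycloidal, h = 18) is passed completely: s = 4.0000 + (18) = 22.0000
θ = 285.2° falls in segment 5 (231.6° to 313°, simple-harmonic, h = 28): β = 285.2 − 231.6 = 53.6°, B = 81.4°; Δs = 28/2·(1 − cos(π·0.6585)) = 20.6858; s = 22.0000 + 20.6858 = 42.6858
segment 5 (231.6° to 313°, simple-harmonic, h = 28) is passed completely: s = 22.0000 + (28) = 50.0000
θ = 327.1° falls in segment 6 (313° to 360°, cycloidal, h = -50): β = 327.1 − 313 = 14.1°, B = 47°; Δs = -50·(0.3000 − sin(2π·0.3000)/(2π)) = -7.4317; s = 50.0000 − 7.4317 = 42.5683

θ=228.6°: 21.9406
θ=285.2°: 42.6858
θ=327.1°: 42.5683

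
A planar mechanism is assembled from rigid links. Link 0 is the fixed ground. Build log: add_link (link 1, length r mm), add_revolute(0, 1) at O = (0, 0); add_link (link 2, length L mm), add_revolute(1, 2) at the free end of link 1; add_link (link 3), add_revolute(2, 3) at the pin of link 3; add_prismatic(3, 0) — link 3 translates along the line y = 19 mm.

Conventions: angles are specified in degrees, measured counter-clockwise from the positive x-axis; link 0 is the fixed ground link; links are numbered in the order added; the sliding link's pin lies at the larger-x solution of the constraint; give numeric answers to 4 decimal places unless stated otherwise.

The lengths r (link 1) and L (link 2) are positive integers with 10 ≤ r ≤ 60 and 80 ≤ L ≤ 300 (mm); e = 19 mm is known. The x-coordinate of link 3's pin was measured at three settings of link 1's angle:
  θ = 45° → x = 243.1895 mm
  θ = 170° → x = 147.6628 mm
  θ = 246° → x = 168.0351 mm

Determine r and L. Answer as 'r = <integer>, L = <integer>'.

constraint per measurement: (x − r cos θ)² + (r sin θ − e)² = L²
subtracting the θ₁ and θ₂ equations cancels the r² and L² terms:
r = (x₁² − x₂²) / (2[(x₁cos θ₁ + e sin θ₁) − (x₂cos θ₂ + e sin θ₂)]) = 57.0000 → r = 57
L² = (x₁ − r cos θ₁)² + (r sin θ₁ − e)² = 41615.9919 → L = 204.0000 → L = 204
check at θ₃=246°: x = 168.0351 (printed 168.0351) ✓

r = 57, L = 204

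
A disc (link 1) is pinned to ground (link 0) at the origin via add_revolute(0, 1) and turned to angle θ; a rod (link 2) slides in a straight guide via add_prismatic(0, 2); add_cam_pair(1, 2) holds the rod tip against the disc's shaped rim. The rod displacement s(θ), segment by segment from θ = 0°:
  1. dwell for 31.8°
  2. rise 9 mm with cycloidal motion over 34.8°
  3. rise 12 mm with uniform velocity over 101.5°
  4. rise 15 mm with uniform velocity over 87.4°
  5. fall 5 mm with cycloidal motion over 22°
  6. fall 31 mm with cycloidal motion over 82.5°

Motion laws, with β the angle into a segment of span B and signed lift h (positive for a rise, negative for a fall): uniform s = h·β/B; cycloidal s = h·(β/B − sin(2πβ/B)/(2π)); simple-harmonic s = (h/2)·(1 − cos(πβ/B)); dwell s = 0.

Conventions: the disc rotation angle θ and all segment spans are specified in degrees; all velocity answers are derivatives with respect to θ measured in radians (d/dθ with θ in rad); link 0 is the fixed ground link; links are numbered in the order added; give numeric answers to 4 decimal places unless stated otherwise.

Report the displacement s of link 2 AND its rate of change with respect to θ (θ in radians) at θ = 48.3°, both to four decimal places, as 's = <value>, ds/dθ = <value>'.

segment 1 (0° to 31.8°, dwell): s unchanged at 0.0000
θ = 48.3° falls in segment 2 (31.8° to 66.6°, cycloidal, h = 9): β = 48.3 − 31.8 = 16.5°, B = 34.8°; Δs = 9·(0.4741 − sin(2π·0.4741)/(2π)) = 4.0355; s = 0.0000 + 4.0355 = 4.0355
velocity in seg [31.8°–66.6°] (cycloidal), θ in radians: β = 16.5° = 0.2880 rad, B = 34.8° = 0.6074 rad; ds/dθ = (h/B)(1 − cos(2πβ/B)) = (9/0.6074)(1 − cos(2π·0.4741)) = 29.440545 mm/rad

s = 4.0355, ds/dθ = 29.4405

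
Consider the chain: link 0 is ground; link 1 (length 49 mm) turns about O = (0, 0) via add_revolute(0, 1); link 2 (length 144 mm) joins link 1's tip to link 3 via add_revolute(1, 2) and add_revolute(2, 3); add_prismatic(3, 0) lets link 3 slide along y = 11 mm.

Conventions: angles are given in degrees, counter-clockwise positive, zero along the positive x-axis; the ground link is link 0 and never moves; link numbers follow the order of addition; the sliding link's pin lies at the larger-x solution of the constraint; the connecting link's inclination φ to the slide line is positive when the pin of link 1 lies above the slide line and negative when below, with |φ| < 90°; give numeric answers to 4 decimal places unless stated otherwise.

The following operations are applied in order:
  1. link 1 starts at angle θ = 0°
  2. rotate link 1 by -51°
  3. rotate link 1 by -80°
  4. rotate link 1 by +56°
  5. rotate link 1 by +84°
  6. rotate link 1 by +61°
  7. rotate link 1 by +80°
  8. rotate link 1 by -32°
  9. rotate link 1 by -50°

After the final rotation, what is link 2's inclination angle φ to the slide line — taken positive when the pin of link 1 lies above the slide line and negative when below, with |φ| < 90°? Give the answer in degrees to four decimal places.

geometry: r = 49 mm, L = 144 mm, e = 11 mm; θ starts at 0°
rotate link 1 by -51°: θ ← 0° -51° = -51°
rotate link 1 by -80°: θ ← -51° -80° = -131°
rotate link 1 by +56°: θ ← -131° +56° = -75°
rotate link 1 by +84°: θ ← -75° +84° = 9°
rotate link 1 by +61°: θ ← 9° +61° = 70°
rotate link 1 by +80°: θ ← 70° +80° = 150°
rotate link 1 by -32°: θ ← 150° -32° = 118°
rotate link 1 by -50°: θ ← 118° -50° = 68°
h = r sin θ − e = 45.432009 − 11 = 34.432009
sin φ = h / L = 34.432009 / 144 = 0.23911117
φ = arcsin(0.23911117) = 13.834087°

13.8341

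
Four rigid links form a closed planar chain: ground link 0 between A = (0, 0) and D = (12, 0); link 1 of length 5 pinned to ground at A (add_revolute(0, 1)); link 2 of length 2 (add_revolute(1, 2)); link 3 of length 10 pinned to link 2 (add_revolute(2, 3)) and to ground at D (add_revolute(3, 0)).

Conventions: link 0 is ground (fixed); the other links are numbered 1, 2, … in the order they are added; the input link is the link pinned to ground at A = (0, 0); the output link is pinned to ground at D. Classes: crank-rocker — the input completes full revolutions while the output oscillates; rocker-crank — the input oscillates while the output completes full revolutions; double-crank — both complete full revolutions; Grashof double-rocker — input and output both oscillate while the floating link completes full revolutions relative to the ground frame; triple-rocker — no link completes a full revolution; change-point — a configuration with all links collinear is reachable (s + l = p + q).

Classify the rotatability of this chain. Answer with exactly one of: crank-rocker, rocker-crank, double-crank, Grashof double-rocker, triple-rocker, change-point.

lengths: ground=12, input=5, coupler=2, output=10
sorted: s=2 (shortest), l=12 (longest), p+q=15
s + l = 14 vs p + q = 15
s + l < p + q (Grashof) with shortest = coupler link → Grashof double-rocker

Grashof double-rocker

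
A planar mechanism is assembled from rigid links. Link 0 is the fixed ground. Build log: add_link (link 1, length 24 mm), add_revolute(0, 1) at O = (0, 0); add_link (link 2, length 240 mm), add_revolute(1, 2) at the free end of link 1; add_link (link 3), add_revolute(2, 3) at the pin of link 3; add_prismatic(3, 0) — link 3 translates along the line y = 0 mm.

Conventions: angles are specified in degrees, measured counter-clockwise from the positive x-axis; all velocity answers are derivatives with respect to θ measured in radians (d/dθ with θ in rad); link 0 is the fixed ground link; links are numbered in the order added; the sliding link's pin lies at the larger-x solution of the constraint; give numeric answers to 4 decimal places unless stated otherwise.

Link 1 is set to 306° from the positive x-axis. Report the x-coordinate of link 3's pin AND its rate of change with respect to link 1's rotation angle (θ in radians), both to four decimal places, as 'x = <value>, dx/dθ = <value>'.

geometry: r = 24 mm, L = 240 mm, e = 0 mm
crank pin P = (r cos θ, r sin θ) = (14.106846, -19.416408)
h = r sin θ − e = -19.416408 − 0 = -19.416408
x = r cos θ + √(L² − h²) = 14.106846 + 239.213300 = 253.320146
dx/dθ = −r sin θ − h·r cos θ/√(L² − h²) (θ in radians; h = -19.416408) = 20.561429

x = 253.3201, dx/dθ = 20.5614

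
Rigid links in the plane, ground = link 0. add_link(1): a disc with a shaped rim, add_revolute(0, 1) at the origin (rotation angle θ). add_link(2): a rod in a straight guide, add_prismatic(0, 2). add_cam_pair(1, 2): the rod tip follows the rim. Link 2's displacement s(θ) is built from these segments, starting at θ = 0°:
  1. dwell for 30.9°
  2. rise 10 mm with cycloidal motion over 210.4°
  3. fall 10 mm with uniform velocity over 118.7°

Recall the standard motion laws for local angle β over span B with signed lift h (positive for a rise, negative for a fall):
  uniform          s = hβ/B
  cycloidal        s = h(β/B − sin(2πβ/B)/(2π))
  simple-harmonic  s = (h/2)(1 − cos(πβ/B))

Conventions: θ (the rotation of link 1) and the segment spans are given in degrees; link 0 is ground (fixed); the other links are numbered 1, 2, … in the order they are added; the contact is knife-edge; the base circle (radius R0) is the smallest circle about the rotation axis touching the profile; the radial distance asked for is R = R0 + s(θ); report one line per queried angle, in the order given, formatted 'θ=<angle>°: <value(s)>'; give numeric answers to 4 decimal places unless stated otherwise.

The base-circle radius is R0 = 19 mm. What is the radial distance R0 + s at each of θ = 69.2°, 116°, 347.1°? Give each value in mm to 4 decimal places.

segment 1 (0° to 30.9°, dwell): s unchanged at 0.0000
θ = 69.2° falls in segment 2 (30.9° to 241.3°, cycloidal, h = 10): β = 69.2 − 30.9 = 38.3°, B = 210.4°; Δs = 10·(0.1820 − sin(2π·0.1820)/(2π)) = 0.3717; s = 0.0000 + 0.3717 = 0.3717
θ = 116° falls in segment 2 (30.9° to 241.3°, cycloidal, h = 10): β = 116 − 30.9 = 85.1°, B = 210.4°; Δs = 10·(0.4045 − sin(2π·0.4045)/(2π)) = 3.1457; s = 0.0000 + 3.1457 = 3.1457
segment 2 (30.9° to 241.3°, cycloidal, h = 10) is passed completely: s = 0.0000 + (10) = 10.0000
θ = 347.1° falls in segment 3 (241.3° to 360°, uniform, h = -10): β = 347.1 − 241.3 = 105.8°, B = 118.7°; Δs = -10·105.8/118.7 = -8.9132; s = 10.0000 − 8.9132 = 1.0868
θ=69.2°: R = R0 + s = 19 + 0.3717 = 19.3717
θ=116°: R = R0 + s = 19 + 3.1457 = 22.1457
θ=347.1°: R = R0 + s = 19 + 1.0868 = 20.0868

θ=69.2°: 19.3717
θ=116°: 22.1457
θ=347.1°: 20.0868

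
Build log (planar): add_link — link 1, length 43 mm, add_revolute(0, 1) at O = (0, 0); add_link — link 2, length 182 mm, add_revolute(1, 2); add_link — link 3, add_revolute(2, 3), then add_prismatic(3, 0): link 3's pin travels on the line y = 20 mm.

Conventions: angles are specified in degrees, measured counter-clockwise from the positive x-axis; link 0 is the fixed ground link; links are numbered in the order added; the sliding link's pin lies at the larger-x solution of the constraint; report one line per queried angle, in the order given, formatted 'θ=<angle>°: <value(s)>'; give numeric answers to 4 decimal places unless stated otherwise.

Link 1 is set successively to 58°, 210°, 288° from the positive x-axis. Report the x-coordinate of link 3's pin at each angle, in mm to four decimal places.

geometry: r = 43 mm, L = 182 mm, e = 20 mm
θ=58°: crank pin P = (r cos θ, r sin θ) = (22.786528, 36.466068)
θ=58°: h = r sin θ − e = 36.466068 − 20 = 16.466068
θ=58°: x = r cos θ + √(L² − h²) = 22.786528 + 181.253603 = 204.040131
θ=210°: crank pin P = (r cos θ, r sin θ) = (-37.239092, -21.500000)
θ=210°: h = r sin θ − e = -21.500000 − 20 = -41.500000
θ=210°: x = r cos θ + √(L² − h²) = -37.239092 + 177.205389 = 139.966297
θ=288°: crank pin P = (r cos θ, r sin θ) = (13.287731, -40.895430)
θ=288°: h = r sin θ − e = -40.895430 − 20 = -60.895430
θ=288°: x = r cos θ + √(L² − h²) = 13.287731 + 171.510194 = 184.797925

θ=58°: 204.0401
θ=210°: 139.9663
θ=288°: 184.7979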